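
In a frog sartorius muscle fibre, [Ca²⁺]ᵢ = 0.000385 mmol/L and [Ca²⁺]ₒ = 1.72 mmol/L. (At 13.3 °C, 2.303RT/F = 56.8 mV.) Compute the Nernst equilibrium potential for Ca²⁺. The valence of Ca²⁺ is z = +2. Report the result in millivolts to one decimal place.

103.7 mV

E = (56.8/z) · log₁₀([Ca²⁺]_out/[Ca²⁺]_in) with z = +2.
= (56.8/2) · log₁₀(1.72/0.000385) = 28.40 · log₁₀(4468)
= 28.40 · (3.6501) = 103.66 mV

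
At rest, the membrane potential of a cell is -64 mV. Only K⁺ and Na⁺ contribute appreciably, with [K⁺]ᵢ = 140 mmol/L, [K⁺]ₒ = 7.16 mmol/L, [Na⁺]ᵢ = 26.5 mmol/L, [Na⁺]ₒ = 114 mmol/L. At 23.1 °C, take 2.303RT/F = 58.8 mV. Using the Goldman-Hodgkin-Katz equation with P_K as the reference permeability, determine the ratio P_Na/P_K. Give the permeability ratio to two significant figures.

Let α = P_Na/P_K. GHK: Vm = 58.8·log₁₀[(Kₒ + α·Naₒ)/(Kᵢ + α·Naᵢ)].
10^(Vm/58.8) = 10^(-64.0/58.8) = 0.081576
So 0.081576·(Kᵢ + α·Naᵢ) = Kₒ + α·Naₒ → α = (0.081576·140.0 − 7.16) / (114.0 − 0.081576·26.5)
α = (11.42 − 7.16) / (114.0 − 2.162) = 4.261/111.8 = 0.0381

0.038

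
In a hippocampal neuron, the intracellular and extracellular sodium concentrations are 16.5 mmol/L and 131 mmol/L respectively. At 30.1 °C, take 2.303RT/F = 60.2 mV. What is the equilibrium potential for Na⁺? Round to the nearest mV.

E = (60.2/z) · log₁₀([Na⁺]_out/[Na⁺]_in) with z = +1.
= (60.2/1) · log₁₀(131/16.5) = 60.20 · log₁₀(7.939)
= 60.20 · (0.8998) = 54.17 mV

54 mV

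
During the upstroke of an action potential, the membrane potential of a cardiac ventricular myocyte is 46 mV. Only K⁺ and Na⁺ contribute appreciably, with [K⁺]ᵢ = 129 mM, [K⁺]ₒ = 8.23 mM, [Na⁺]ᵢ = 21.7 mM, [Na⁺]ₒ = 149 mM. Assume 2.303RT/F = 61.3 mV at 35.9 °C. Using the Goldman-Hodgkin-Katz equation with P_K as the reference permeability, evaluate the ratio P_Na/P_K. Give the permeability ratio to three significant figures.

26.7

Let α = P_Na/P_K. GHK: Vm = 61.3·log₁₀[(Kₒ + α·Naₒ)/(Kᵢ + α·Naᵢ)].
10^(Vm/61.3) = 10^(46.0/61.3) = 5.6287
So 5.6287·(Kᵢ + α·Naᵢ) = Kₒ + α·Naₒ → α = (5.6287·129.0 − 8.23) / (149.0 − 5.6287·21.7)
α = (726.1 − 8.23) / (149.0 − 122.1) = 717.9/26.86 = 26.73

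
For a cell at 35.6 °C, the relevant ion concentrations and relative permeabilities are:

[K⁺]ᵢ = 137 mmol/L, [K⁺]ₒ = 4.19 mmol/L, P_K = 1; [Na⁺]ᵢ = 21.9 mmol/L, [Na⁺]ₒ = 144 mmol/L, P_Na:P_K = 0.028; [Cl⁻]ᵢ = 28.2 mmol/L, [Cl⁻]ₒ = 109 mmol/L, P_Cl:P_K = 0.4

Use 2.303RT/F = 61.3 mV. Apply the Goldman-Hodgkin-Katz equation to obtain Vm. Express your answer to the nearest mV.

-59 mV

Vm = 61.3 · log₁₀[(Σ P·[cation]ₒ + Σ P·[anion]ᵢ) / (Σ P·[cation]ᵢ + Σ P·[anion]ₒ)]
Numerator = 1×4.19 + 0.028×144 + 0.4×28.2 = 19.5
Denominator = 1×137 + 0.028×21.9 + 0.4×109 = 181.2
Vm = 61.3 · log₁₀(0.10762) = 61.3 × (-0.9681) = -59.35 mV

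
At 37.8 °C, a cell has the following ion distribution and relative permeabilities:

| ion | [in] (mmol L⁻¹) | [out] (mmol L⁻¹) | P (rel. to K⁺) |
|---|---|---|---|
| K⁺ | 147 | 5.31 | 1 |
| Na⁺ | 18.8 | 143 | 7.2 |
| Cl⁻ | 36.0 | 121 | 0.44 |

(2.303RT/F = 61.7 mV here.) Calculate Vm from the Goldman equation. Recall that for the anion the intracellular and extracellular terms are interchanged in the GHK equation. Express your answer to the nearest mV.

Vm = 61.7 · log₁₀[(Σ P·[cation]ₒ + Σ P·[anion]ᵢ) / (Σ P·[cation]ᵢ + Σ P·[anion]ₒ)]
Numerator = 1×5.31 + 7.2×143 + 0.44×36.0 = 1051
Denominator = 1×147 + 7.2×18.8 + 0.44×121 = 335.6
Vm = 61.7 · log₁₀(3.131) = 61.7 × (0.4957) = 30.58 mV

31 mV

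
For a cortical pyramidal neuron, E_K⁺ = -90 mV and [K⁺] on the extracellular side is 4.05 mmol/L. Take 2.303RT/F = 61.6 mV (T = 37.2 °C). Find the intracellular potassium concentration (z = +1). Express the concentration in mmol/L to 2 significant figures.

120 mmol/L

Nernst: E = (61.6/1) · log₁₀([out]/[in]), so log₁₀([out]/[in]) = -90.0 × 1 / 61.6 = -1.4610.
[out]/[in] = 10^(-1.4610) = 0.03459.
[in] = 4.05 / 0.03459 = 117.1 mmol/L.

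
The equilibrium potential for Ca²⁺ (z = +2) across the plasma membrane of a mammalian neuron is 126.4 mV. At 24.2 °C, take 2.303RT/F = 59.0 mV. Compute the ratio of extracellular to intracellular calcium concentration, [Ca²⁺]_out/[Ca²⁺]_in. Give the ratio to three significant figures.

19300

log₁₀([out]/[in]) = E·z/(59.0) = 126.4 × 2 / 59.0 = 4.2847
[out]/[in] = 10^(4.2847) = 1.926e+04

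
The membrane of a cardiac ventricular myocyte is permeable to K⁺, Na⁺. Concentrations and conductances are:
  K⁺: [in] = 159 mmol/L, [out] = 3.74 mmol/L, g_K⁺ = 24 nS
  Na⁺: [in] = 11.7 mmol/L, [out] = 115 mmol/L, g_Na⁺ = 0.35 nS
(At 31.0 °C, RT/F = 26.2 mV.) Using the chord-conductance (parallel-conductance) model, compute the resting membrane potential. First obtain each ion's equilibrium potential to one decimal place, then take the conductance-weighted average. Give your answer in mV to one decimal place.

E_K⁺ = (26.2/1)·ln(3.74/159) = -98.2 mV
E_Na⁺ = (26.2/1)·ln(115/11.7) = 59.9 mV
Vm = (Σ gᵢEᵢ)/(Σ gᵢ) = (24·-98.2 + 0.35·59.9) / (24 + 0.35)
= -2335.84 / 24.35 = -95.93 mV

-95.9 mV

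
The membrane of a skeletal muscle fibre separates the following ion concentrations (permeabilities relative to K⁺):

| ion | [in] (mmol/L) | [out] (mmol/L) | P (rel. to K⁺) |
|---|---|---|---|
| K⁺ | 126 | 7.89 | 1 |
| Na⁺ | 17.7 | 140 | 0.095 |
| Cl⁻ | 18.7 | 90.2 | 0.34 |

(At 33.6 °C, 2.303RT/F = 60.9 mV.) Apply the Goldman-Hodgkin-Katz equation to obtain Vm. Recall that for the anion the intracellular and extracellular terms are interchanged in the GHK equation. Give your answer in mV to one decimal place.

-46.3 mV

Vm = 60.9 · log₁₀[(Σ P·[cation]ₒ + Σ P·[anion]ᵢ) / (Σ P·[cation]ᵢ + Σ P·[anion]ₒ)]
Numerator = 1×7.89 + 0.095×140 + 0.34×18.7 = 27.55
Denominator = 1×126 + 0.095×17.7 + 0.34×90.2 = 158.3
Vm = 60.9 · log₁₀(0.17397) = 60.9 × (-0.7595) = -46.26 mV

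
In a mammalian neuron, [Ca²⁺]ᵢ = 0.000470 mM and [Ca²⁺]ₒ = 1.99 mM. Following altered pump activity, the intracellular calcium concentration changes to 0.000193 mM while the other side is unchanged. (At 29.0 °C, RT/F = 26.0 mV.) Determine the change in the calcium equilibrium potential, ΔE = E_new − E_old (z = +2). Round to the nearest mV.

E_old = (26.0/2)·ln(1.99/0.000470) = 108.56 mV
E_new = (26.0/2)·ln(1.99/0.000193) = 120.13 mV
ΔE = 120.13 − (108.56) = 11.57 mV

12 mV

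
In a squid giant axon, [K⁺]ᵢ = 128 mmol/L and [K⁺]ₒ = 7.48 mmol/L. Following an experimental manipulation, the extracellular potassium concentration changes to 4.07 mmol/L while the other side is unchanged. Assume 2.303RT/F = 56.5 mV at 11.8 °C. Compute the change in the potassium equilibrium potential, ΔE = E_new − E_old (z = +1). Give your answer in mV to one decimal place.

-14.9 mV

E_old = (56.5/1)·log₁₀(7.48/128) = -69.68 mV
E_new = (56.5/1)·log₁₀(4.07/128) = -84.62 mV
ΔE = -84.62 − (-69.68) = -14.93 mV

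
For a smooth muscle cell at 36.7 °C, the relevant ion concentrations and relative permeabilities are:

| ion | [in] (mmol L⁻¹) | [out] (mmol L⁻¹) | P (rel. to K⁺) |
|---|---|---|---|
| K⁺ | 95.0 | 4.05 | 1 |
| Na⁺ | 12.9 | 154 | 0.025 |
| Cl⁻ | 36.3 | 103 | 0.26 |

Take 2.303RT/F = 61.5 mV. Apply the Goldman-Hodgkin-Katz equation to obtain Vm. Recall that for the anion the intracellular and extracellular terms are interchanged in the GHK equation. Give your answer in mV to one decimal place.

Vm = 61.5 · log₁₀[(Σ P·[cation]ₒ + Σ P·[anion]ᵢ) / (Σ P·[cation]ᵢ + Σ P·[anion]ₒ)]
Numerator = 1×4.05 + 0.025×154 + 0.26×36.3 = 17.34
Denominator = 1×95.0 + 0.025×12.9 + 0.26×103 = 122.1
Vm = 61.5 · log₁₀(0.142) = 61.5 × (-0.8477) = -52.14 mV

-52.1 mV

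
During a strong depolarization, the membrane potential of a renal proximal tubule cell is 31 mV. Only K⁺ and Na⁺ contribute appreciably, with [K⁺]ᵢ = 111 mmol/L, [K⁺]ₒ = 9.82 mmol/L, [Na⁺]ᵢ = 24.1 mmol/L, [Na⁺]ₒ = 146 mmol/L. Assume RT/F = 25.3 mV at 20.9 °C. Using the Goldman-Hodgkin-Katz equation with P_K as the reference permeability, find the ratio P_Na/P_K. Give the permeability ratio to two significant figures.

Let α = P_Na/P_K. GHK: Vm = 25.3·ln[(Kₒ + α·Naₒ)/(Kᵢ + α·Naᵢ)].
e^(Vm/25.3) = e^(31.0/25.3) = 3.4052
So 3.4052·(Kᵢ + α·Naᵢ) = Kₒ + α·Naₒ → α = (3.4052·111.0 − 9.82) / (146.0 − 3.4052·24.1)
α = (378 − 9.82) / (146.0 − 82.06) = 368.2/63.94 = 5.758

5.8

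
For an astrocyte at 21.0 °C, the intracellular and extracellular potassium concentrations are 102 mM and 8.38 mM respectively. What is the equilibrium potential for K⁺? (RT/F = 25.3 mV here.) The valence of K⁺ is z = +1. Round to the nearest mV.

E = (25.3/z) · ln([K⁺]_out/[K⁺]_in) with z = +1.
= (25.3/1) · ln(8.38/102) = 25.30 · ln(0.08216)
= 25.30 · (-2.4991) = -63.23 mV

-63 mV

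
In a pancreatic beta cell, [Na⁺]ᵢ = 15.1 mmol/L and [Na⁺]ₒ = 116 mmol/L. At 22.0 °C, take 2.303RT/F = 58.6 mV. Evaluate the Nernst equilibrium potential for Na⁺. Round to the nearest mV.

E = (58.6/z) · log₁₀([Na⁺]_out/[Na⁺]_in) with z = +1.
= (58.6/1) · log₁₀(116/15.1) = 58.60 · log₁₀(7.682)
= 58.60 · (0.8855) = 51.89 mV

52 mV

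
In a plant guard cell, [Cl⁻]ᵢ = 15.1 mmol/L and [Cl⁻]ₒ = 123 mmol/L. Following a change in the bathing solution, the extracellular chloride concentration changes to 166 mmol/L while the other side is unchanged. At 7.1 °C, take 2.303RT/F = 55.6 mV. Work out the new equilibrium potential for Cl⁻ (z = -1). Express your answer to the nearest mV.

-58 mV

After the shift: [Cl⁻]_out = 166, [Cl⁻]_in = 15.1 mmol/L.
E_new = (55.6/-1)·log₁₀(166/15.1) = -55.60 · (1.0411) = -57.89 mV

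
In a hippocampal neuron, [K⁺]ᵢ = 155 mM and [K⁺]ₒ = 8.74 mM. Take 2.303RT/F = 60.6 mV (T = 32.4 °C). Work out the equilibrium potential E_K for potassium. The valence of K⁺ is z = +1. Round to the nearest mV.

-76 mV

E = (60.6/z) · log₁₀([K⁺]_out/[K⁺]_in) with z = +1.
= (60.6/1) · log₁₀(8.74/155) = 60.60 · log₁₀(0.05639)
= 60.60 · (-1.2488) = -75.68 mV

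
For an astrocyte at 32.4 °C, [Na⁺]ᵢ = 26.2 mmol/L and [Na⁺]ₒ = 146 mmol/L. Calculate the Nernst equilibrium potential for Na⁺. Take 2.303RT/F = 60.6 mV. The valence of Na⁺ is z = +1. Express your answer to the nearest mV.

E = (60.6/z) · log₁₀([Na⁺]_out/[Na⁺]_in) with z = +1.
= (60.6/1) · log₁₀(146/26.2) = 60.60 · log₁₀(5.573)
= 60.60 · (0.7461) = 45.21 mV

45 mV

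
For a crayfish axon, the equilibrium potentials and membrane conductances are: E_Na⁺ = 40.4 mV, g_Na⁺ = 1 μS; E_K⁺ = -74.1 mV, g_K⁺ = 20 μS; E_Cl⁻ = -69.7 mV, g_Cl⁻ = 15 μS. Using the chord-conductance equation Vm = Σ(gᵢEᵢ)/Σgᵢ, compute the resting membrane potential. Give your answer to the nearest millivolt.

-69 mV

Σ gᵢEᵢ = 1·(40.4) + 20·(-74.1) + 15·(-69.7) = -2487.10
Σ gᵢ = 1 + 20 + 15 = 36
Vm = -2487.10 / 36 = -69.09 mV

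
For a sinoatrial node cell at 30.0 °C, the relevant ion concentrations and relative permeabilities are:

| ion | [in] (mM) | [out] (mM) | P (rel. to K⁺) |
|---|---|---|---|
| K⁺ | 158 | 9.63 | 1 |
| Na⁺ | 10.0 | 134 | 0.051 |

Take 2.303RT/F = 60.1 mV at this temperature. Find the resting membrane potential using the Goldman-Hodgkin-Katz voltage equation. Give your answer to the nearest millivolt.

Vm = 60.1 · log₁₀[(Σ P·[cation]ₒ + Σ P·[anion]ᵢ) / (Σ P·[cation]ᵢ + Σ P·[anion]ₒ)]
Numerator = 1×9.63 + 0.051×134 = 16.46
Denominator = 1×158 + 0.051×10.0 = 158.5
Vm = 60.1 · log₁₀(0.10387) = 60.1 × (-0.9835) = -59.11 mV

-59 mV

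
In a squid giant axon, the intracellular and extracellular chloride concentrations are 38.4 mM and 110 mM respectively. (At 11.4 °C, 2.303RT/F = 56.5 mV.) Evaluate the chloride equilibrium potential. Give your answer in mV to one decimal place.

-25.8 mV

E = (56.5/z) · log₁₀([Cl⁻]_out/[Cl⁻]_in) with z = -1.
For an anion, dividing by z = -1 reverses the sign.
= (56.5/-1) · log₁₀(110/38.4) = -56.50 · log₁₀(2.865)
= -56.50 · (0.4571) = -25.82 mV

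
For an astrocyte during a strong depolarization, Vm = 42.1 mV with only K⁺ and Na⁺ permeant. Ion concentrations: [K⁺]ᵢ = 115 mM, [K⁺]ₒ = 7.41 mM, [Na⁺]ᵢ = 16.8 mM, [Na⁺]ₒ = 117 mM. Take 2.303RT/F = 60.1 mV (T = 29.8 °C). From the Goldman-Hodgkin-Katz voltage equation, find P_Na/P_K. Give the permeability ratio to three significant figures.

Let α = P_Na/P_K. GHK: Vm = 60.1·log₁₀[(Kₒ + α·Naₒ)/(Kᵢ + α·Naᵢ)].
10^(Vm/60.1) = 10^(42.1/60.1) = 5.0176
So 5.0176·(Kᵢ + α·Naᵢ) = Kₒ + α·Naₒ → α = (5.0176·115.0 − 7.41) / (117.0 − 5.0176·16.8)
α = (577 − 7.41) / (117.0 − 84.3) = 569.6/32.7 = 17.42

17.4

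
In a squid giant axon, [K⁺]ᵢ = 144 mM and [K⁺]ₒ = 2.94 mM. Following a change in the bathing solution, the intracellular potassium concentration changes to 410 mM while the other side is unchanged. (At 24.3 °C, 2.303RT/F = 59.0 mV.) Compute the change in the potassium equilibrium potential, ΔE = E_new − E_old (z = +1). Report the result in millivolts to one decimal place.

E_old = (59.0/1)·log₁₀(2.94/144) = -99.71 mV
E_new = (59.0/1)·log₁₀(2.94/410) = -126.52 mV
ΔE = -126.52 − (-99.71) = -26.81 mV

-26.8 mV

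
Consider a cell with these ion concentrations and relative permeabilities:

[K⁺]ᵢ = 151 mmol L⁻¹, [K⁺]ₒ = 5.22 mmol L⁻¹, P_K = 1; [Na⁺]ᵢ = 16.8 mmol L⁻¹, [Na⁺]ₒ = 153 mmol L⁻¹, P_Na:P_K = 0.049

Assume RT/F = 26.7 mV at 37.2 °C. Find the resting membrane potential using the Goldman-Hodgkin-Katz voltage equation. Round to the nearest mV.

-66 mV

Vm = 26.7 · ln[(Σ P·[cation]ₒ + Σ P·[anion]ᵢ) / (Σ P·[cation]ᵢ + Σ P·[anion]ₒ)]
Numerator = 1×5.22 + 0.049×153 = 12.72
Denominator = 1×151 + 0.049×16.8 = 151.8
Vm = 26.7 · ln(0.083762) = 26.7 × (-2.4798) = -66.21 mV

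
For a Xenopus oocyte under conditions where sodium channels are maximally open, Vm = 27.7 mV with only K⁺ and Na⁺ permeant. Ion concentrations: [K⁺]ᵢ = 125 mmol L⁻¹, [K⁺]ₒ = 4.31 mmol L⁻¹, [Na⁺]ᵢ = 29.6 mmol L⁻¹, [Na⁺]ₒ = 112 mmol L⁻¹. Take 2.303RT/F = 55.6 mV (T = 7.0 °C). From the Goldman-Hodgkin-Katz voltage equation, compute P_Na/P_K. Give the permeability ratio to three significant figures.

20.7

Let α = P_Na/P_K. GHK: Vm = 55.6·log₁₀[(Kₒ + α·Naₒ)/(Kᵢ + α·Naᵢ)].
10^(Vm/55.6) = 10^(27.7/55.6) = 3.1492
So 3.1492·(Kᵢ + α·Naᵢ) = Kₒ + α·Naₒ → α = (3.1492·125.0 − 4.31) / (112.0 − 3.1492·29.6)
α = (393.7 − 4.31) / (112.0 − 93.22) = 389.3/18.78 = 20.73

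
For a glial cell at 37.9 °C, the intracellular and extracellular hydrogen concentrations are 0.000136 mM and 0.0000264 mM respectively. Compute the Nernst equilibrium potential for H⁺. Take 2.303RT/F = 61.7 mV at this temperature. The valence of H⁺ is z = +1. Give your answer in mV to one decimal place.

E = (61.7/z) · log₁₀([H⁺]_out/[H⁺]_in) with z = +1.
= (61.7/1) · log₁₀(0.0000264/0.000136) = 61.70 · log₁₀(0.1941)
= 61.70 · (-0.7119) = -43.93 mV

-43.9 mV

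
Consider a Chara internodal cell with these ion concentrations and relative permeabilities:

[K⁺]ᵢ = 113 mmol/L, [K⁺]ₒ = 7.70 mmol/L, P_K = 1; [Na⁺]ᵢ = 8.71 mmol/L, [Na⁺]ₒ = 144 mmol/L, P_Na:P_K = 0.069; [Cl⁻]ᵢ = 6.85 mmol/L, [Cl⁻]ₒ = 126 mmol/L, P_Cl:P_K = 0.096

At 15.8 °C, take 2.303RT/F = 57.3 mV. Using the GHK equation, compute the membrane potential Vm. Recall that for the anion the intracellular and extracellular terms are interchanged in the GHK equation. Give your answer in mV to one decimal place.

Vm = 57.3 · log₁₀[(Σ P·[cation]ₒ + Σ P·[anion]ᵢ) / (Σ P·[cation]ᵢ + Σ P·[anion]ₒ)]
Numerator = 1×7.70 + 0.069×144 + 0.096×6.85 = 18.29
Denominator = 1×113 + 0.069×8.71 + 0.096×126 = 125.7
Vm = 57.3 · log₁₀(0.14554) = 57.3 × (-0.8370) = -47.96 mV

-48.0 mV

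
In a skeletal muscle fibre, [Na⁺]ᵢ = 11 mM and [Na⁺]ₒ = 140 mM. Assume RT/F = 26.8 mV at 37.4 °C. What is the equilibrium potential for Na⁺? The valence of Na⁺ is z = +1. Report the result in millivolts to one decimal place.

E = (26.8/z) · ln([Na⁺]_out/[Na⁺]_in) with z = +1.
= (26.8/1) · ln(140/11) = 26.80 · ln(12.73)
= 26.80 · (2.5437) = 68.17 mV

68.2 mV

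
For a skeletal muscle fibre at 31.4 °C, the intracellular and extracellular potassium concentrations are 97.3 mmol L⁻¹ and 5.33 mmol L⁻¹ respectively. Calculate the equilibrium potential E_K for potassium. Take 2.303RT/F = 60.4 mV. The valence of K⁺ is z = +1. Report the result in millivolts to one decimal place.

E = (60.4/z) · log₁₀([K⁺]_out/[K⁺]_in) with z = +1.
= (60.4/1) · log₁₀(5.33/97.3) = 60.40 · log₁₀(0.05478)
= 60.40 · (-1.2614) = -76.19 mV

-76.2 mV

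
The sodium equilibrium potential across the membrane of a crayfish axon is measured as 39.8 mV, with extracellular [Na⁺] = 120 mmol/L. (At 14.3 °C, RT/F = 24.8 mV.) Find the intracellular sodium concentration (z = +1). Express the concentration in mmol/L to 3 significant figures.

24.1 mmol/L

Nernst: E = (24.8/1) · ln([out]/[in]), so ln([out]/[in]) = 39.8 × 1 / 24.8 = 1.6048.
[out]/[in] = e^(1.6048) = 4.977.
[in] = 120 / 4.977 = 24.11 mmol/L.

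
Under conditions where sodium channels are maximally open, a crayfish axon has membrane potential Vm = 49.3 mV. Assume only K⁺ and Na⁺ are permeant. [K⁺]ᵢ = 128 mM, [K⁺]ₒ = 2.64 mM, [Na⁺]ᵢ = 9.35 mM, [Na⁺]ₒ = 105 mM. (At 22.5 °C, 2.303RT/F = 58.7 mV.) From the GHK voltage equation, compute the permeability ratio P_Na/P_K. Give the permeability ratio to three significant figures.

Let α = P_Na/P_K. GHK: Vm = 58.7·log₁₀[(Kₒ + α·Naₒ)/(Kᵢ + α·Naᵢ)].
10^(Vm/58.7) = 10^(49.3/58.7) = 6.9161
So 6.9161·(Kᵢ + α·Naᵢ) = Kₒ + α·Naₒ → α = (6.9161·128.0 − 2.64) / (105.0 − 6.9161·9.35)
α = (885.3 − 2.64) / (105.0 − 64.67) = 882.6/40.33 = 21.88

21.9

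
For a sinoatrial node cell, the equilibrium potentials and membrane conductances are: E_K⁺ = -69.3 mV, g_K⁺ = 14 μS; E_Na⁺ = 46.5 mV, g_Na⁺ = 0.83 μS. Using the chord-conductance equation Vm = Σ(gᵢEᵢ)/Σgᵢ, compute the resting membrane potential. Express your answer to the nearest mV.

-63 mV

Σ gᵢEᵢ = 14·(-69.3) + 0.83·(46.5) = -931.60
Σ gᵢ = 14 + 0.83 = 14.83
Vm = -931.60 / 14.83 = -62.82 mV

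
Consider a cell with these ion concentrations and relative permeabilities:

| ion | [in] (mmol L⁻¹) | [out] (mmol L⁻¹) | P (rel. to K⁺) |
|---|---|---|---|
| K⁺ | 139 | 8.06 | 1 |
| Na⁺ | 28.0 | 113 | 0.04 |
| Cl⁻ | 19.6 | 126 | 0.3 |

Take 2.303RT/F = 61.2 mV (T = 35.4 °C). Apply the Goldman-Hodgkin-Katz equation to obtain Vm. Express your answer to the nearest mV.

Vm = 61.2 · log₁₀[(Σ P·[cation]ₒ + Σ P·[anion]ᵢ) / (Σ P·[cation]ᵢ + Σ P·[anion]ₒ)]
Numerator = 1×8.06 + 0.04×113 + 0.3×19.6 = 18.46
Denominator = 1×139 + 0.04×28.0 + 0.3×126 = 177.9
Vm = 61.2 · log₁₀(0.10375) = 61.2 × (-0.9840) = -60.22 mV

-60 mV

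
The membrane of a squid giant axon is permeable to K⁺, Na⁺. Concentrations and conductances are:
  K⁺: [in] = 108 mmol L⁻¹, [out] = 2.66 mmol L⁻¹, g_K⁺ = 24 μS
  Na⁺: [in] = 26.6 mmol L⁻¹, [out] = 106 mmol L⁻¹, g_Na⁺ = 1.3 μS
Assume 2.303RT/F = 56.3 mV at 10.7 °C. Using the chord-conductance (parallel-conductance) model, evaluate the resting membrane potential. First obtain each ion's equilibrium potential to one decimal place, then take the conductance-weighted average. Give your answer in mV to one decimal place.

-84.2 mV

E_K⁺ = (56.3/1)·log₁₀(2.66/108) = -90.6 mV
E_Na⁺ = (56.3/1)·log₁₀(106/26.6) = 33.8 mV
Vm = (Σ gᵢEᵢ)/(Σ gᵢ) = (24·-90.6 + 1.3·33.8) / (24 + 1.3)
= -2130.46 / 25.3 = -84.21 mV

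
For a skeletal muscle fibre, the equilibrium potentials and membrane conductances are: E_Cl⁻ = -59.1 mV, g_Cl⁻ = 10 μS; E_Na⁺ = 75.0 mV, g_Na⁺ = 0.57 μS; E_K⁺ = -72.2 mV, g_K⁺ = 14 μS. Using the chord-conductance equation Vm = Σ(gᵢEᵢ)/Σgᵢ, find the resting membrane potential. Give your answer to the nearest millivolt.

-63 mV

Σ gᵢEᵢ = 10·(-59.1) + 0.57·(75.0) + 14·(-72.2) = -1559.05
Σ gᵢ = 10 + 0.57 + 14 = 24.57
Vm = -1559.05 / 24.57 = -63.45 mV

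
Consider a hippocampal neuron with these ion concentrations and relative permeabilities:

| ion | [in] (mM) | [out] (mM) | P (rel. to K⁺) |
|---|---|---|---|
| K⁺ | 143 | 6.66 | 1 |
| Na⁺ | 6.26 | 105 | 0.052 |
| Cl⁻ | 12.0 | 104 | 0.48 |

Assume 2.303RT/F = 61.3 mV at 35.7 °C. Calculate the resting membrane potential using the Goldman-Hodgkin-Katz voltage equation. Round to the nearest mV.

Vm = 61.3 · log₁₀[(Σ P·[cation]ₒ + Σ P·[anion]ᵢ) / (Σ P·[cation]ᵢ + Σ P·[anion]ₒ)]
Numerator = 1×6.66 + 0.052×105 + 0.48×12.0 = 17.88
Denominator = 1×143 + 0.052×6.26 + 0.48×104 = 193.2
Vm = 61.3 · log₁₀(0.092525) = 61.3 × (-1.0337) = -63.37 mV

-63 mV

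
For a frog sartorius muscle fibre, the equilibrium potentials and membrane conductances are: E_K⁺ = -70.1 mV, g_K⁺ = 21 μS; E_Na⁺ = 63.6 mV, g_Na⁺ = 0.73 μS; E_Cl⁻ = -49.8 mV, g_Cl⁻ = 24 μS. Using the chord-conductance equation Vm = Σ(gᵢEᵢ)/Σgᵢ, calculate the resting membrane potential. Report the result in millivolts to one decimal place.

-57.3 mV

Σ gᵢEᵢ = 21·(-70.1) + 0.73·(63.6) + 24·(-49.8) = -2620.87
Σ gᵢ = 21 + 0.73 + 24 = 45.73
Vm = -2620.87 / 45.73 = -57.31 mV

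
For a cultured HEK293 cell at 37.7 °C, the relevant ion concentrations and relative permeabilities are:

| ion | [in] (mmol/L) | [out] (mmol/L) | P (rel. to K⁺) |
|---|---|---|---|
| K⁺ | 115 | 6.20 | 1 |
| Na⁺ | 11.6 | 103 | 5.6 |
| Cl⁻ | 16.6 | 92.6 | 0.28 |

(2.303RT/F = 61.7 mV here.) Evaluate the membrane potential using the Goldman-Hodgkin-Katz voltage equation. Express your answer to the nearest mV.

28 mV

Vm = 61.7 · log₁₀[(Σ P·[cation]ₒ + Σ P·[anion]ᵢ) / (Σ P·[cation]ᵢ + Σ P·[anion]ₒ)]
Numerator = 1×6.20 + 5.6×103 + 0.28×16.6 = 587.6
Denominator = 1×115 + 5.6×11.6 + 0.28×92.6 = 205.9
Vm = 61.7 · log₁₀(2.8542) = 61.7 × (0.4555) = 28.10 mV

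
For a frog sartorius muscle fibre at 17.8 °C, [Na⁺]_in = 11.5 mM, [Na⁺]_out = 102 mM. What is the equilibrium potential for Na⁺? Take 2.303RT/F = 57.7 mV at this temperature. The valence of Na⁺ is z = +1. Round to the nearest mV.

55 mV

E = (57.7/z) · log₁₀([Na⁺]_out/[Na⁺]_in) with z = +1.
= (57.7/1) · log₁₀(102/11.5) = 57.70 · log₁₀(8.87)
= 57.70 · (0.9479) = 54.69 mV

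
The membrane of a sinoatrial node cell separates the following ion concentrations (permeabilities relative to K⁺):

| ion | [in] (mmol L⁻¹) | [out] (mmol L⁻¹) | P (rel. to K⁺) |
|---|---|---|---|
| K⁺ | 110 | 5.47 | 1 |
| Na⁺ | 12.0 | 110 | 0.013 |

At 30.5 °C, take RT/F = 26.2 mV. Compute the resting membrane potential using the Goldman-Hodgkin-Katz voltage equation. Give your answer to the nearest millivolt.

-73 mV

Vm = 26.2 · ln[(Σ P·[cation]ₒ + Σ P·[anion]ᵢ) / (Σ P·[cation]ᵢ + Σ P·[anion]ₒ)]
Numerator = 1×5.47 + 0.013×110 = 6.9
Denominator = 1×110 + 0.013×12.0 = 110.2
Vm = 26.2 · ln(0.062638) = 26.2 × (-2.7704) = -72.58 mV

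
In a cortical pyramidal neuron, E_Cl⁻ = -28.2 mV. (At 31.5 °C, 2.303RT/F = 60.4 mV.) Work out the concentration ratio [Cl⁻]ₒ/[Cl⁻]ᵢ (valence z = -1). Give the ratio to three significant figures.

log₁₀([out]/[in]) = E·z/(60.4) = -28.2 × -1 / 60.4 = 0.4669
[out]/[in] = 10^(0.4669) = 2.93

2.93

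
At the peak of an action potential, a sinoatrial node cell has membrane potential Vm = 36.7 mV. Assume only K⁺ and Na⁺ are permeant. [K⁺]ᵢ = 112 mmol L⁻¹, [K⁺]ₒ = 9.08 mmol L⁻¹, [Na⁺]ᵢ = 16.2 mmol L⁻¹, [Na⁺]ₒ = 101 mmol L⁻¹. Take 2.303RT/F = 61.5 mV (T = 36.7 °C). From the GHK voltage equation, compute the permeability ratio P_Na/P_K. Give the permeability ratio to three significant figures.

Let α = P_Na/P_K. GHK: Vm = 61.5·log₁₀[(Kₒ + α·Naₒ)/(Kᵢ + α·Naᵢ)].
10^(Vm/61.5) = 10^(36.7/61.5) = 3.9514
So 3.9514·(Kᵢ + α·Naᵢ) = Kₒ + α·Naₒ → α = (3.9514·112.0 − 9.08) / (101.0 − 3.9514·16.2)
α = (442.6 − 9.08) / (101.0 − 64.01) = 433.5/36.99 = 11.72

11.7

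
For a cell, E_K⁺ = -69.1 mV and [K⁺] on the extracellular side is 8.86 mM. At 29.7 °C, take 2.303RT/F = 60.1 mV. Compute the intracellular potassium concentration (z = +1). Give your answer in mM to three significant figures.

125 mM

Nernst: E = (60.1/1) · log₁₀([out]/[in]), so log₁₀([out]/[in]) = -69.1 × 1 / 60.1 = -1.1498.
[out]/[in] = 10^(-1.1498) = 0.07084.
[in] = 8.86 / 0.07084 = 125.1 mM.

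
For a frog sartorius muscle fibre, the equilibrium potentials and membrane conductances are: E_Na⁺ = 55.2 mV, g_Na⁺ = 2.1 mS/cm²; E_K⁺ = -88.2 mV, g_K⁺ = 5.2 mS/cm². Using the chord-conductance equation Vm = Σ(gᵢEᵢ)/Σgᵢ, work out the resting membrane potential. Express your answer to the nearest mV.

Σ gᵢEᵢ = 2.1·(55.2) + 5.2·(-88.2) = -342.72
Σ gᵢ = 2.1 + 5.2 = 7.3
Vm = -342.72 / 7.3 = -46.95 mV

-47 mV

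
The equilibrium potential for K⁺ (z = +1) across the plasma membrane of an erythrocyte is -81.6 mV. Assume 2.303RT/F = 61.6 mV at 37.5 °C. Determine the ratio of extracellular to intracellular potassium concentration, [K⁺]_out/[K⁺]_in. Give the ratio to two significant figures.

0.047

log₁₀([out]/[in]) = E·z/(61.6) = -81.6 × 1 / 61.6 = -1.3247
[out]/[in] = 10^(-1.3247) = 0.04735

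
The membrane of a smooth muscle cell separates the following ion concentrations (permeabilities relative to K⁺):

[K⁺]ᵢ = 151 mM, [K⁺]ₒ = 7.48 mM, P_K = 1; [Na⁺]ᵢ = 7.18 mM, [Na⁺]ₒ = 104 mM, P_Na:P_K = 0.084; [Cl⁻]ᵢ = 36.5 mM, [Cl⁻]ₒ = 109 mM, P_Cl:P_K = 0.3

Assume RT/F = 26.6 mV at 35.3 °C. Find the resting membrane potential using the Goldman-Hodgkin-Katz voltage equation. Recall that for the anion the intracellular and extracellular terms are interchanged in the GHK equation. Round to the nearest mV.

-51 mV

Vm = 26.6 · ln[(Σ P·[cation]ₒ + Σ P·[anion]ᵢ) / (Σ P·[cation]ᵢ + Σ P·[anion]ₒ)]
Numerator = 1×7.48 + 0.084×104 + 0.3×36.5 = 27.17
Denominator = 1×151 + 0.084×7.18 + 0.3×109 = 184.3
Vm = 26.6 · ln(0.1474) = 26.6 × (-1.9146) = -50.93 mV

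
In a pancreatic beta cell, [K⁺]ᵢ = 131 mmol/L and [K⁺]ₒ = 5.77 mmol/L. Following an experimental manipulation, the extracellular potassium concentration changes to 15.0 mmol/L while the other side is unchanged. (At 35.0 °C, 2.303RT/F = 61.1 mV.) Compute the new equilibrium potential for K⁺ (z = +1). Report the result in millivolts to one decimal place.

-57.5 mV

After the shift: [K⁺]_out = 15.0, [K⁺]_in = 131 mmol/L.
E_new = (61.1/1)·log₁₀(15.0/131) = 61.10 · (-0.9412) = -57.51 mV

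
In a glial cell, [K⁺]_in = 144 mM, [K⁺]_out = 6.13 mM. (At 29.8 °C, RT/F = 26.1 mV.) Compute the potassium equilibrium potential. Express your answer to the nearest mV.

-82 mV

E = (26.1/z) · ln([K⁺]_out/[K⁺]_in) with z = +1.
= (26.1/1) · ln(6.13/144) = 26.10 · ln(0.04257)
= 26.10 · (-3.1566) = -82.39 mV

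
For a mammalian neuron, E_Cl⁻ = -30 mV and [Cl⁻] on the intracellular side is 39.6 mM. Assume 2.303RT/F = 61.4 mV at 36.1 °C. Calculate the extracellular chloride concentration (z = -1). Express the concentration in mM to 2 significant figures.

Nernst: E = (61.4/-1) · log₁₀([out]/[in]), so log₁₀([out]/[in]) = -30.0 × -1 / 61.4 = 0.4886.
[out]/[in] = 10^(0.4886) = 3.08.
[out] = 3.08 × 39.6 = 122 mM.

120 mM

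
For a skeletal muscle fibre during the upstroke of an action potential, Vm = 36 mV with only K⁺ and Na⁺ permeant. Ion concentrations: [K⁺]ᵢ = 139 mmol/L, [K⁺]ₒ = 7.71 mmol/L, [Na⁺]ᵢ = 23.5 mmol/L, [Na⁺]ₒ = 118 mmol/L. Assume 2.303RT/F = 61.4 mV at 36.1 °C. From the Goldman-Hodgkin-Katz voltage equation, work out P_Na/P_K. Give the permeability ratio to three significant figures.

Let α = P_Na/P_K. GHK: Vm = 61.4·log₁₀[(Kₒ + α·Naₒ)/(Kᵢ + α·Naᵢ)].
10^(Vm/61.4) = 10^(36.0/61.4) = 3.8576
So 3.8576·(Kᵢ + α·Naᵢ) = Kₒ + α·Naₒ → α = (3.8576·139.0 − 7.71) / (118.0 − 3.8576·23.5)
α = (536.2 − 7.71) / (118.0 − 90.65) = 528.5/27.35 = 19.33

19.3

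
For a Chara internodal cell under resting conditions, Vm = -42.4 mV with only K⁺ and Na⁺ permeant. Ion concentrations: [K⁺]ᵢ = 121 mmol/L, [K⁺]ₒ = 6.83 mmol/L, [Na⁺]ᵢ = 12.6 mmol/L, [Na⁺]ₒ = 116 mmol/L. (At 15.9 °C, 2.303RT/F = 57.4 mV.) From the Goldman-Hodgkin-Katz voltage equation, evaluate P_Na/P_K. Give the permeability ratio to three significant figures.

Let α = P_Na/P_K. GHK: Vm = 57.4·log₁₀[(Kₒ + α·Naₒ)/(Kᵢ + α·Naᵢ)].
10^(Vm/57.4) = 10^(-42.4/57.4) = 0.18253
So 0.18253·(Kᵢ + α·Naᵢ) = Kₒ + α·Naₒ → α = (0.18253·121.0 − 6.83) / (116.0 − 0.18253·12.6)
α = (22.09 − 6.83) / (116.0 − 2.3) = 15.26/113.7 = 0.1342

0.134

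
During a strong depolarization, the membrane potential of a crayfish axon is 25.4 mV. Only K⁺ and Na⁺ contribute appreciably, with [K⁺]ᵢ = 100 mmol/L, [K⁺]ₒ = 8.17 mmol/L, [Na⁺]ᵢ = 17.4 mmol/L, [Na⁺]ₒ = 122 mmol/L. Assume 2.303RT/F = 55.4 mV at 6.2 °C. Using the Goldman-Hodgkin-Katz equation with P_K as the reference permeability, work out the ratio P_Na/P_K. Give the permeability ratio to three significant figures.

3.88

Let α = P_Na/P_K. GHK: Vm = 55.4·log₁₀[(Kₒ + α·Naₒ)/(Kᵢ + α·Naᵢ)].
10^(Vm/55.4) = 10^(25.4/55.4) = 2.874
So 2.874·(Kᵢ + α·Naᵢ) = Kₒ + α·Naₒ → α = (2.874·100.0 − 8.17) / (122.0 − 2.874·17.4)
α = (287.4 − 8.17) / (122.0 − 50.01) = 279.2/71.99 = 3.879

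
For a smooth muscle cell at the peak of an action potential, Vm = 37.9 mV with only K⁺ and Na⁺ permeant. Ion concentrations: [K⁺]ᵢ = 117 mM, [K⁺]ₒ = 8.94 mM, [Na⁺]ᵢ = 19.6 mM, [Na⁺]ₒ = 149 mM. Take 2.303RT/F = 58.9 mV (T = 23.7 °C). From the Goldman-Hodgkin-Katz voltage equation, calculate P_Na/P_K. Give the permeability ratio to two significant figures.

Let α = P_Na/P_K. GHK: Vm = 58.9·log₁₀[(Kₒ + α·Naₒ)/(Kᵢ + α·Naᵢ)].
10^(Vm/58.9) = 10^(37.9/58.9) = 4.4001
So 4.4001·(Kᵢ + α·Naᵢ) = Kₒ + α·Naₒ → α = (4.4001·117.0 − 8.94) / (149.0 − 4.4001·19.6)
α = (514.8 − 8.94) / (149.0 − 86.24) = 505.9/62.76 = 8.061

8.1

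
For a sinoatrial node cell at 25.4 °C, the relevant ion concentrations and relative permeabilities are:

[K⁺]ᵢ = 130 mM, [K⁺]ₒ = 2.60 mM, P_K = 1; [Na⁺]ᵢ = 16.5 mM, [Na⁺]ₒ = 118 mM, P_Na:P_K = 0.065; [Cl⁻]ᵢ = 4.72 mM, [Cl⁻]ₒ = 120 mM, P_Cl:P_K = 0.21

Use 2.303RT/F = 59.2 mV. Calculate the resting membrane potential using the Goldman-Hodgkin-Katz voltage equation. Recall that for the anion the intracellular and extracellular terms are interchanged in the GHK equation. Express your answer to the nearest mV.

-68 mV

Vm = 59.2 · log₁₀[(Σ P·[cation]ₒ + Σ P·[anion]ᵢ) / (Σ P·[cation]ᵢ + Σ P·[anion]ₒ)]
Numerator = 1×2.60 + 0.065×118 + 0.21×4.72 = 11.26
Denominator = 1×130 + 0.065×16.5 + 0.21×120 = 156.3
Vm = 59.2 · log₁₀(0.072061) = 59.2 × (-1.1423) = -67.62 mV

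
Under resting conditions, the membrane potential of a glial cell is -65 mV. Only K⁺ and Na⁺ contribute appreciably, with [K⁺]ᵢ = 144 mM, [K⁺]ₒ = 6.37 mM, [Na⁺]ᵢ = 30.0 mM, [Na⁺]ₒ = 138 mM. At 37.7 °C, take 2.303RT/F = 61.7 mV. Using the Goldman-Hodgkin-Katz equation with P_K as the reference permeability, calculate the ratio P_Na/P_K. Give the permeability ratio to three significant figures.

0.0470

Let α = P_Na/P_K. GHK: Vm = 61.7·log₁₀[(Kₒ + α·Naₒ)/(Kᵢ + α·Naᵢ)].
10^(Vm/61.7) = 10^(-65.0/61.7) = 0.088413
So 0.088413·(Kᵢ + α·Naᵢ) = Kₒ + α·Naₒ → α = (0.088413·144.0 − 6.37) / (138.0 − 0.088413·30.0)
α = (12.73 − 6.37) / (138.0 − 2.652) = 6.361/135.3 = 0.047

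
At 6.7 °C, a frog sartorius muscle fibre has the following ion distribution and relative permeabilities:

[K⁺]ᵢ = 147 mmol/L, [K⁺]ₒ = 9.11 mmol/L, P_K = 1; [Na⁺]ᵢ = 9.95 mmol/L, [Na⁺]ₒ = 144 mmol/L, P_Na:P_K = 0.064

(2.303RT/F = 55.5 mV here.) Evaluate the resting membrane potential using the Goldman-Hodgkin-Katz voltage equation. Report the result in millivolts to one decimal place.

Vm = 55.5 · log₁₀[(Σ P·[cation]ₒ + Σ P·[anion]ᵢ) / (Σ P·[cation]ᵢ + Σ P·[anion]ₒ)]
Numerator = 1×9.11 + 0.064×144 = 18.33
Denominator = 1×147 + 0.064×9.95 = 147.6
Vm = 55.5 · log₁₀(0.12413) = 55.5 × (-0.9061) = -50.29 mV

-50.3 mV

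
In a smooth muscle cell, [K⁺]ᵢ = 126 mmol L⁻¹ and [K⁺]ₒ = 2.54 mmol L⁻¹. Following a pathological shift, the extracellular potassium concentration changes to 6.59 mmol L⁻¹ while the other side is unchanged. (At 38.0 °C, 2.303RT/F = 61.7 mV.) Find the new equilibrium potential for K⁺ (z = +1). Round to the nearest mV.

-79 mV

After the shift: [K⁺]_out = 6.59, [K⁺]_in = 126 mmol L⁻¹.
E_new = (61.7/1)·log₁₀(6.59/126) = 61.70 · (-1.2815) = -79.07 mV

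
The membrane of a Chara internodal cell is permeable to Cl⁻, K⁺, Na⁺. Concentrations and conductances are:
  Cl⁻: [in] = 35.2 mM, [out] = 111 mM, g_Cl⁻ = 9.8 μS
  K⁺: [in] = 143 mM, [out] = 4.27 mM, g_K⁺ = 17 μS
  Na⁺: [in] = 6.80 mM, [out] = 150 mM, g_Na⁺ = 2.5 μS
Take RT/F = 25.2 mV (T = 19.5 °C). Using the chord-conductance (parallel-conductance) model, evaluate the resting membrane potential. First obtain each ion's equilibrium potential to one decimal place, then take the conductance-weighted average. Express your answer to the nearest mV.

-54 mV

E_Cl⁻ = (25.2/-1)·ln(111/35.2) = -28.9 mV
E_K⁺ = (25.2/1)·ln(4.27/143) = -88.5 mV
E_Na⁺ = (25.2/1)·ln(150/6.80) = 78.0 mV
Vm = (Σ gᵢEᵢ)/(Σ gᵢ) = (9.8·-28.9 + 17·-88.5 + 2.5·78.0) / (9.8 + 17 + 2.5)
= -1592.72 / 29.3 = -54.36 mV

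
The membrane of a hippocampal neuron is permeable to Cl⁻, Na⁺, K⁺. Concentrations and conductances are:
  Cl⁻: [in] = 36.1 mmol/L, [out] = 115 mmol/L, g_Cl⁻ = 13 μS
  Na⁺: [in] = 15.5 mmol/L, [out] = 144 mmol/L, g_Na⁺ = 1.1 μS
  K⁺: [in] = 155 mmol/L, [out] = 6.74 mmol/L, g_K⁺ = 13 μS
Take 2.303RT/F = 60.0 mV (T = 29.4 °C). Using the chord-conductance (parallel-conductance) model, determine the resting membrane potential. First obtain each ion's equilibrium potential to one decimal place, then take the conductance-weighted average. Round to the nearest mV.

-51 mV

E_Cl⁻ = (60.0/-1)·log₁₀(115/36.1) = -30.2 mV
E_Na⁺ = (60.0/1)·log₁₀(144/15.5) = 58.1 mV
E_K⁺ = (60.0/1)·log₁₀(6.74/155) = -81.7 mV
Vm = (Σ gᵢEᵢ)/(Σ gᵢ) = (13·-30.2 + 1.1·58.1 + 13·-81.7) / (13 + 1.1 + 13)
= -1390.79 / 27.1 = -51.32 mV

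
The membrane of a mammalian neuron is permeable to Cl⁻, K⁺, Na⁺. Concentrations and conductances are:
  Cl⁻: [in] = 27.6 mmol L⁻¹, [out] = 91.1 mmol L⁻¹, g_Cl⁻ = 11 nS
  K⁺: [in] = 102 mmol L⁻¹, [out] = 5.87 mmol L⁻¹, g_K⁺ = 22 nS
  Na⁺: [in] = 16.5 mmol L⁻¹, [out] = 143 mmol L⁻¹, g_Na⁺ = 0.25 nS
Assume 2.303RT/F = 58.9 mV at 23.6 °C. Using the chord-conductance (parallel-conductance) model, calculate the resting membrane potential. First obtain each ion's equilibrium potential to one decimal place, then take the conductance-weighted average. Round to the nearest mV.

-58 mV

E_Cl⁻ = (58.9/-1)·log₁₀(91.1/27.6) = -30.5 mV
E_K⁺ = (58.9/1)·log₁₀(5.87/102) = -73.0 mV
E_Na⁺ = (58.9/1)·log₁₀(143/16.5) = 55.2 mV
Vm = (Σ gᵢEᵢ)/(Σ gᵢ) = (11·-30.5 + 22·-73.0 + 0.25·55.2) / (11 + 22 + 0.25)
= -1927.70 / 33.25 = -57.98 mV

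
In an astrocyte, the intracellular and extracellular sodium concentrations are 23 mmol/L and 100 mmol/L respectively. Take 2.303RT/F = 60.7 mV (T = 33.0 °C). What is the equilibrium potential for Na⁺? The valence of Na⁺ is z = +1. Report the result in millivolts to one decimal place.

38.7 mV

E = (60.7/z) · log₁₀([Na⁺]_out/[Na⁺]_in) with z = +1.
= (60.7/1) · log₁₀(100/23) = 60.70 · log₁₀(4.348)
= 60.70 · (0.6383) = 38.74 mV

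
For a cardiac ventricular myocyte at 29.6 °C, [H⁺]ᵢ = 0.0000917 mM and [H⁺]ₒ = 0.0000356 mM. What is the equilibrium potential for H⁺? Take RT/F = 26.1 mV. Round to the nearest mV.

E = (26.1/z) · ln([H⁺]_out/[H⁺]_in) with z = +1.
= (26.1/1) · ln(0.0000356/0.0000917) = 26.10 · ln(0.3882)
= 26.10 · (-0.9462) = -24.70 mV

-25 mV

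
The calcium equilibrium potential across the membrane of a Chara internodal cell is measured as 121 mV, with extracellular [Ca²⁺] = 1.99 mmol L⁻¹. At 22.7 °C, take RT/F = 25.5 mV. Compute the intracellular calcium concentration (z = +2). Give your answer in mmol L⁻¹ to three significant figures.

Nernst: E = (25.5/2) · ln([out]/[in]), so ln([out]/[in]) = 121.0 × 2 / 25.5 = 9.4902.
[out]/[in] = e^(9.4902) = 1.323e+04.
[in] = 1.99 / 1.323e+04 = 0.0001504 mmol L⁻¹.

0.000150 mmol L⁻¹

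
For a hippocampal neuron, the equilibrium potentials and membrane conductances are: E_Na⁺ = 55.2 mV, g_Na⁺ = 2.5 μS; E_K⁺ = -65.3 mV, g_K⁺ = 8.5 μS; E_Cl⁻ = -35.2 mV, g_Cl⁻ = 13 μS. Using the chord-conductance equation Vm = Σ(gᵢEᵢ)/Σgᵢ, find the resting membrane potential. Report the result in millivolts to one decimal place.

-36.4 mV

Σ gᵢEᵢ = 2.5·(55.2) + 8.5·(-65.3) + 13·(-35.2) = -874.65
Σ gᵢ = 2.5 + 8.5 + 13 = 24
Vm = -874.65 / 24 = -36.44 mV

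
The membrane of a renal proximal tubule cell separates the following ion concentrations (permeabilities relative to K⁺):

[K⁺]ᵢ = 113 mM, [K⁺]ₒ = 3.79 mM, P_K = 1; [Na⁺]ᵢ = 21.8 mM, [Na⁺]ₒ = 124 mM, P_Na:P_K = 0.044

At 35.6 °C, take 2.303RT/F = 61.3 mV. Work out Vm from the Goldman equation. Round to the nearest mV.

Vm = 61.3 · log₁₀[(Σ P·[cation]ₒ + Σ P·[anion]ᵢ) / (Σ P·[cation]ᵢ + Σ P·[anion]ₒ)]
Numerator = 1×3.79 + 0.044×124 = 9.246
Denominator = 1×113 + 0.044×21.8 = 114
Vm = 61.3 · log₁₀(0.081134) = 61.3 × (-1.0908) = -66.87 mV

-67 mV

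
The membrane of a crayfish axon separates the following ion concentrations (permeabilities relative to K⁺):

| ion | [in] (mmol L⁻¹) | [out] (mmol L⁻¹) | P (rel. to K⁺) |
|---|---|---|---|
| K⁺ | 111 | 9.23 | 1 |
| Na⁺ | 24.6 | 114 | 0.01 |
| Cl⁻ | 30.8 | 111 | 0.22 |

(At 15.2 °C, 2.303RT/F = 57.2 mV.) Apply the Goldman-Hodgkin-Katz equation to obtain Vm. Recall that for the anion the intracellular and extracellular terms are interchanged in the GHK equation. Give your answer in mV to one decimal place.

Vm = 57.2 · log₁₀[(Σ P·[cation]ₒ + Σ P·[anion]ᵢ) / (Σ P·[cation]ᵢ + Σ P·[anion]ₒ)]
Numerator = 1×9.23 + 0.01×114 + 0.22×30.8 = 17.15
Denominator = 1×111 + 0.01×24.6 + 0.22×111 = 135.7
Vm = 57.2 · log₁₀(0.12638) = 57.2 × (-0.8983) = -51.38 mV

-51.4 mV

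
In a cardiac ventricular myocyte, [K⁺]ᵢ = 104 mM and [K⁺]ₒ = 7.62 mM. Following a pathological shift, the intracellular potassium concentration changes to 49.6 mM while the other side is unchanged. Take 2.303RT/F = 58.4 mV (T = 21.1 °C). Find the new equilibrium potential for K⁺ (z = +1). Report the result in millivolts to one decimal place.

-47.5 mV

After the shift: [K⁺]_out = 7.62, [K⁺]_in = 49.6 mM.
E_new = (58.4/1)·log₁₀(7.62/49.6) = 58.40 · (-0.8135) = -47.51 mV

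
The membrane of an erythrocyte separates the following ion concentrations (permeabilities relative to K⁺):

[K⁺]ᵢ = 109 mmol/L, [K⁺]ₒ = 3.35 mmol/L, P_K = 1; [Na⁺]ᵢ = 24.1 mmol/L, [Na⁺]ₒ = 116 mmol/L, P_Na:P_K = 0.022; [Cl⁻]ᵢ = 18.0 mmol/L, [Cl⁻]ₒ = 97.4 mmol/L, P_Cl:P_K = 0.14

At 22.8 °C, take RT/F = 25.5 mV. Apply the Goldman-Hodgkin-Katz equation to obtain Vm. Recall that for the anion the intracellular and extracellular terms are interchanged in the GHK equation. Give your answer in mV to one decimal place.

Vm = 25.5 · ln[(Σ P·[cation]ₒ + Σ P·[anion]ᵢ) / (Σ P·[cation]ᵢ + Σ P·[anion]ₒ)]
Numerator = 1×3.35 + 0.022×116 + 0.14×18.0 = 8.422
Denominator = 1×109 + 0.022×24.1 + 0.14×97.4 = 123.2
Vm = 25.5 · ln(0.068379) = 25.5 × (-2.6827) = -68.41 mV

-68.4 mV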